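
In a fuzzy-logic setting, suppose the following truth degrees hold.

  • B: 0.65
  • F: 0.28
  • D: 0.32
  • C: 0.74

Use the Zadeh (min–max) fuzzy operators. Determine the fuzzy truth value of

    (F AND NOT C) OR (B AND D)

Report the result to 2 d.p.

0.32

NOT C = 1 − 0.74 = 0.26
F AND NOT C = min(a, b) on (0.28, 0.26) = 0.26
B AND D = min(a, b) on (0.65, 0.32) = 0.32
(F AND NOT C) OR (B AND D) = max(a, b) on (0.26, 0.32) = 0.32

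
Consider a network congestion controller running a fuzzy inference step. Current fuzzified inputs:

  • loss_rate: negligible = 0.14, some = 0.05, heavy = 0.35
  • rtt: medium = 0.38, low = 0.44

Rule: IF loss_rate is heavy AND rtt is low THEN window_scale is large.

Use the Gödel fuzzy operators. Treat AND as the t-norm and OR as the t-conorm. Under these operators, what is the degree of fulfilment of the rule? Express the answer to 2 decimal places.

firing strength: heavy=0.35, low=0.44; AND[min(a, b)] → w = 0.35

0.35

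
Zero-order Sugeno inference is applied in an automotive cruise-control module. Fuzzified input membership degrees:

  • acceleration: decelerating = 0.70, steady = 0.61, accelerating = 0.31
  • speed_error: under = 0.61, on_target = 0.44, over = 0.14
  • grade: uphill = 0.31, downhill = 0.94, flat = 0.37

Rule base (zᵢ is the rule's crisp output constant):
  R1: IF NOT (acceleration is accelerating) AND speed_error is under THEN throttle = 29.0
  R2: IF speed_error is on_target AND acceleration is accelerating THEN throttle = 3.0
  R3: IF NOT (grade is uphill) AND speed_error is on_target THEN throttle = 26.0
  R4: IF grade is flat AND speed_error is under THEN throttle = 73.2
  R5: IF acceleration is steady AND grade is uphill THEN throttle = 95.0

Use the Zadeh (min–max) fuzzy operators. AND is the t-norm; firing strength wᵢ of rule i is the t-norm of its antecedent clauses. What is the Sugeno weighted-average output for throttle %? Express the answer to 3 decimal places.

42.448

R1 (z=29.0): ¬accelerating=1−0.31=0.69, under=0.61; AND[min(a, b)] → w = 0.61
R2 (z=3.0): on_target=0.44, accelerating=0.31; AND[min(a, b)] → w = 0.31
R3 (z=26.0): ¬uphill=1−0.31=0.69, on_target=0.44; AND[min(a, b)] → w = 0.44
R4 (z=73.2): flat=0.37, under=0.61; AND[min(a, b)] → w = 0.37
R5 (z=95.0): steady=0.61, uphill=0.31; AND[min(a, b)] → w = 0.31
Weighted average = (0.61·29.0 + 0.31·3.0 + 0.44·26.0 + 0.37·73.2 + 0.31·95.0) / (0.61 + 0.31 + 0.44 + 0.37 + 0.31)
  = 86.5940 / 2.0400 = 42.448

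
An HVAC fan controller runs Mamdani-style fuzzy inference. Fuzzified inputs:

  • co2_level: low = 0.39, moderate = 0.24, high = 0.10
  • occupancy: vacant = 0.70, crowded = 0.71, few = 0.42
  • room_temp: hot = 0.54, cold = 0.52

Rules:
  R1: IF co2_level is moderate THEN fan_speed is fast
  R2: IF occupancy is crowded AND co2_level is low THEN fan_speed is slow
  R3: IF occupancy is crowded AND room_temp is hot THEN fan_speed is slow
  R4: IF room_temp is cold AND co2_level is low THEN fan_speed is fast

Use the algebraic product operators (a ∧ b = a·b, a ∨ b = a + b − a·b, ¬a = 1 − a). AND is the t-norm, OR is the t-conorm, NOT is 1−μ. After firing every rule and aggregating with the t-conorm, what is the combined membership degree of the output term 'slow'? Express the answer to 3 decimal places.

R1: moderate=0.24 → w = 0.2400
R2: crowded=0.71, low=0.39; AND[a·b] → w = 0.2769
R3: crowded=0.71, hot=0.54; AND[a·b] → w = 0.3834
R4: cold=0.52, low=0.39; AND[a·b] → w = 0.2028
Rules with consequent 'slow': {R2, R3} → strengths 0.2769, 0.3834
Aggregate via t-conorm [a + b − a·b]: 0.5541

0.554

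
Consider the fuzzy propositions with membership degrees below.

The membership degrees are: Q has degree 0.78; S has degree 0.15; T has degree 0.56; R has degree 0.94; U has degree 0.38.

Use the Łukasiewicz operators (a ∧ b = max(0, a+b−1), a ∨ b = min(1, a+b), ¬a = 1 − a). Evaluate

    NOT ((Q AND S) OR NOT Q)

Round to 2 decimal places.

0.78

Q AND S = max(0, a+b−1) on (0.78, 0.15) = 0.00
NOT Q = 1 − 0.78 = 0.22
(Q AND S) OR NOT Q = min(1, a+b) on (0.00, 0.22) = 0.22
NOT ((Q AND S) OR NOT Q) = 1 − 0.22 = 0.78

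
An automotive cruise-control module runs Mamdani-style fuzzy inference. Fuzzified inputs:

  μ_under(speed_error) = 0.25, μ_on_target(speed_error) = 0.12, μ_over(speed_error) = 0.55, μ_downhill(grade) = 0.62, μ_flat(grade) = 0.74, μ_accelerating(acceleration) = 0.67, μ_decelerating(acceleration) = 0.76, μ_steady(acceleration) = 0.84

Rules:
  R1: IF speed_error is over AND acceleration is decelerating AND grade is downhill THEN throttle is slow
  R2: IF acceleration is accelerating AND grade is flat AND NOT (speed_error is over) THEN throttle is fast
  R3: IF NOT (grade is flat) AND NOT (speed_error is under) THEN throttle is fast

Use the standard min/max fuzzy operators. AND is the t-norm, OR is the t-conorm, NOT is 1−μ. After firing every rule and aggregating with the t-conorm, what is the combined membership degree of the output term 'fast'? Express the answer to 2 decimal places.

R1: over=0.55, decelerating=0.76, downhill=0.62; AND[min(a, b)] → w = 0.55
R2: accelerating=0.67, flat=0.74, ¬over=1−0.55=0.45; AND[min(a, b)] → w = 0.45
R3: ¬flat=1−0.74=0.26, ¬under=1−0.25=0.75; AND[min(a, b)] → w = 0.26
Rules with consequent 'fast': {R2, R3} → strengths 0.45, 0.26
Aggregate via t-conorm [max(a, b)]: 0.45

0.45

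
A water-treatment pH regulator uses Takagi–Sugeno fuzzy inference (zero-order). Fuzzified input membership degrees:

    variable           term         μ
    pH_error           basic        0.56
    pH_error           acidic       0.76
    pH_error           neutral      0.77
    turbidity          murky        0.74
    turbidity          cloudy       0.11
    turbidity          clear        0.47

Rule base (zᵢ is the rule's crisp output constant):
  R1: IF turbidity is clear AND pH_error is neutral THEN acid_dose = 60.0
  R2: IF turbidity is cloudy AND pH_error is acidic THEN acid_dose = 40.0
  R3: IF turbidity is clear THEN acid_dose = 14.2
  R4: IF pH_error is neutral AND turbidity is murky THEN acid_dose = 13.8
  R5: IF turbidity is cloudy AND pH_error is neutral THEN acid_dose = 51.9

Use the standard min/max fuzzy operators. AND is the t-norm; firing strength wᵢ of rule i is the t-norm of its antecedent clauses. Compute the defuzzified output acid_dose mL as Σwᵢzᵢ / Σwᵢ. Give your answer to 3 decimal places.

R1 (z=60.0): clear=0.47, neutral=0.77; AND[min(a, b)] → w = 0.47
R2 (z=40.0): cloudy=0.11, acidic=0.76; AND[min(a, b)] → w = 0.11
R3 (z=14.2): clear=0.47 → w = 0.47
R4 (z=13.8): neutral=0.77, murky=0.74; AND[min(a, b)] → w = 0.74
R5 (z=51.9): cloudy=0.11, neutral=0.77; AND[min(a, b)] → w = 0.11
Weighted average = (0.47·60.0 + 0.11·40.0 + 0.47·14.2 + 0.74·13.8 + 0.11·51.9) / (0.47 + 0.11 + 0.47 + 0.74 + 0.11)
  = 55.1950 / 1.9000 = 29.050

29.050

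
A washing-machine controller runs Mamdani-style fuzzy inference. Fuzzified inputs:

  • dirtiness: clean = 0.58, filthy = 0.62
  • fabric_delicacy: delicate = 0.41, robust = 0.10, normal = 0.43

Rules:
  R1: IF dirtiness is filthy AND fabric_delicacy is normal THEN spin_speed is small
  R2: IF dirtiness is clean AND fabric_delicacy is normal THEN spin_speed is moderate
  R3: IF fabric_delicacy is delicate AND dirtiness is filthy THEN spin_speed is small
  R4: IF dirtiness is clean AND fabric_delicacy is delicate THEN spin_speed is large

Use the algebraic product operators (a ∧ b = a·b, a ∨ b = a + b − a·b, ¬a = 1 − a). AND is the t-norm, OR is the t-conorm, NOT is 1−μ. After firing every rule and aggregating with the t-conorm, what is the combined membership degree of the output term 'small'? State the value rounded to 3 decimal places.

0.453

R1: filthy=0.62, normal=0.43; AND[a·b] → w = 0.2666
R2: clean=0.58, normal=0.43; AND[a·b] → w = 0.2494
R3: delicate=0.41, filthy=0.62; AND[a·b] → w = 0.2542
R4: clean=0.58, delicate=0.41; AND[a·b] → w = 0.2378
Rules with consequent 'small': {R1, R3} → strengths 0.2666, 0.2542
Aggregate via t-conorm [a + b − a·b]: 0.4530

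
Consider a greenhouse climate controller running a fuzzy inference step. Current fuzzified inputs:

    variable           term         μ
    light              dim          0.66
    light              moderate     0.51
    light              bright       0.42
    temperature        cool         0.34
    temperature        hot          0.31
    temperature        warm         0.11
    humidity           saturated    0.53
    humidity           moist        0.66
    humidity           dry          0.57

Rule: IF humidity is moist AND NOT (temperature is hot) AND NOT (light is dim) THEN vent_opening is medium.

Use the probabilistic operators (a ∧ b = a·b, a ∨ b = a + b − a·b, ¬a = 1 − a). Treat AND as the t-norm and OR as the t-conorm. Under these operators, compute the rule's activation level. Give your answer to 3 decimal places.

firing strength: moist=0.66, ¬hot=1−0.31=0.69, ¬dim=1−0.66=0.34; AND[a·b] → w = 0.1548

0.155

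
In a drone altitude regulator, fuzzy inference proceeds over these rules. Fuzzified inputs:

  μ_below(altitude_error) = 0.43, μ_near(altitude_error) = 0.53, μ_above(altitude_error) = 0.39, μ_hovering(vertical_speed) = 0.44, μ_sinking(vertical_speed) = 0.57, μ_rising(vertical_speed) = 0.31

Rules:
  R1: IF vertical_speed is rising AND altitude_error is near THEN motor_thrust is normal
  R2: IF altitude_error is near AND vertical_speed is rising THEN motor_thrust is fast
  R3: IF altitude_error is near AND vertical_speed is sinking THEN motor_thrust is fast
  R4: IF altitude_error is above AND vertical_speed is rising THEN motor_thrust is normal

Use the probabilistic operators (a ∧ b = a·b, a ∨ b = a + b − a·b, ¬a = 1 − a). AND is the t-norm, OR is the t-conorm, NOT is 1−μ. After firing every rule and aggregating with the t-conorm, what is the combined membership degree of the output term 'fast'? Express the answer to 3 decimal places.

0.417

R1: rising=0.31, near=0.53; AND[a·b] → w = 0.1643
R2: near=0.53, rising=0.31; AND[a·b] → w = 0.1643
R3: near=0.53, sinking=0.57; AND[a·b] → w = 0.3021
R4: above=0.39, rising=0.31; AND[a·b] → w = 0.1209
Rules with consequent 'fast': {R2, R3} → strengths 0.1643, 0.3021
Aggregate via t-conorm [a + b − a·b]: 0.4168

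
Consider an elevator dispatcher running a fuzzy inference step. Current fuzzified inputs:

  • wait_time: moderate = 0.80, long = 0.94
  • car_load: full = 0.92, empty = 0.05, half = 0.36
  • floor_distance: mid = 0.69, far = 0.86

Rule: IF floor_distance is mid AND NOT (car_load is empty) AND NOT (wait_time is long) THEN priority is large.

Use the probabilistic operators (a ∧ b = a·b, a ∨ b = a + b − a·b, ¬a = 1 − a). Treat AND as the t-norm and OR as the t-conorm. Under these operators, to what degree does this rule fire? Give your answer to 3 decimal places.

firing strength: mid=0.69, ¬empty=1−0.05=0.95, ¬long=1−0.94=0.06; AND[a·b] → w = 0.0393

0.039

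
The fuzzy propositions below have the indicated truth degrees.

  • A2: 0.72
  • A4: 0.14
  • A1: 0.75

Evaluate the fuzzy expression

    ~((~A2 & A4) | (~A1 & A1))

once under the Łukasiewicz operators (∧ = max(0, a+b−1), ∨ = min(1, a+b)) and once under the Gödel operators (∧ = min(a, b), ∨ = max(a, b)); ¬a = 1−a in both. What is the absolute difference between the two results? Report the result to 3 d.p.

0.250

Under Łukasiewicz:
  ~A2 = 1 − 0.72 = 0.28
  ~A2 & A4 = max(0, a+b−1) on (0.28, 0.14) = 0.00
  ~A1 = 1 − 0.75 = 0.25
  ~A1 & A1 = max(0, a+b−1) on (0.25, 0.75) = 0.00
  (~A2 & A4) | (~A1 & A1) = min(1, a+b) on (0.00, 0.00) = 0.00
  ~((~A2 & A4) | (~A1 & A1)) = 1 − 0.00 = 1.00
  → value = 1.0000
Under Gödel:
  ~A2 = 1 − 0.72 = 0.28
  ~A2 & A4 = min(a, b) on (0.28, 0.14) = 0.14
  ~A1 = 1 − 0.75 = 0.25
  ~A1 & A1 = min(a, b) on (0.25, 0.75) = 0.25
  (~A2 & A4) | (~A1 & A1) = max(a, b) on (0.14, 0.25) = 0.25
  ~((~A2 & A4) | (~A1 & A1)) = 1 − 0.25 = 0.75
  → value = 0.7500
|1.0000 − 0.7500| = 0.250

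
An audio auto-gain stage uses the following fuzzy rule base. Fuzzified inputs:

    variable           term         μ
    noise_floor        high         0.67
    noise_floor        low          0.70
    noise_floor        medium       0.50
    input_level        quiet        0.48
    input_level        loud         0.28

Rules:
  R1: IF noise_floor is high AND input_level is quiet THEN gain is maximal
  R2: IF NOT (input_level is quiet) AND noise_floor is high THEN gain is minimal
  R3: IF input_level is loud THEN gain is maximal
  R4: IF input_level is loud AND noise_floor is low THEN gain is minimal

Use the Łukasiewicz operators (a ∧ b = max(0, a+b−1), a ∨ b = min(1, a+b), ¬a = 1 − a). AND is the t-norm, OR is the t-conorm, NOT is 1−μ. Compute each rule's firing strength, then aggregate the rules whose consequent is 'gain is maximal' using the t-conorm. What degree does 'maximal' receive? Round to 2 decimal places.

R1: high=0.67, quiet=0.48; AND[max(0, a+b−1)] → w = 0.15
R2: ¬quiet=1−0.48=0.52, high=0.67; AND[max(0, a+b−1)] → w = 0.19
R3: loud=0.28 → w = 0.28
R4: loud=0.28, low=0.70; AND[max(0, a+b−1)] → w = 0.00
Rules with consequent 'maximal': {R1, R3} → strengths 0.15, 0.28
Aggregate via t-conorm [min(1, a+b)]: 0.43

0.43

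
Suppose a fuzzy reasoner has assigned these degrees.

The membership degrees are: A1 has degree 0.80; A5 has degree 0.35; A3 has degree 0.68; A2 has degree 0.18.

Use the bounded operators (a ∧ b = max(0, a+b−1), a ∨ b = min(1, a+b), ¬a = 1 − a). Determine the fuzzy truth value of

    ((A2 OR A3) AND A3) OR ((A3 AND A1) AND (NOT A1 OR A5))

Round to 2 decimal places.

0.57

A2 OR A3 = min(1, a+b) on (0.18, 0.68) = 0.86
(A2 OR A3) AND A3 = max(0, a+b−1) on (0.86, 0.68) = 0.54
A3 AND A1 = max(0, a+b−1) on (0.68, 0.80) = 0.48
NOT A1 = 1 − 0.80 = 0.20
NOT A1 OR A5 = min(1, a+b) on (0.20, 0.35) = 0.55
(A3 AND A1) AND (NOT A1 OR A5) = max(0, a+b−1) on (0.48, 0.55) = 0.03
((A2 OR A3) AND A3) OR ((A3 AND A1) AND (NOT A1 OR A5)) = min(1, a+b) on (0.54, 0.03) = 0.57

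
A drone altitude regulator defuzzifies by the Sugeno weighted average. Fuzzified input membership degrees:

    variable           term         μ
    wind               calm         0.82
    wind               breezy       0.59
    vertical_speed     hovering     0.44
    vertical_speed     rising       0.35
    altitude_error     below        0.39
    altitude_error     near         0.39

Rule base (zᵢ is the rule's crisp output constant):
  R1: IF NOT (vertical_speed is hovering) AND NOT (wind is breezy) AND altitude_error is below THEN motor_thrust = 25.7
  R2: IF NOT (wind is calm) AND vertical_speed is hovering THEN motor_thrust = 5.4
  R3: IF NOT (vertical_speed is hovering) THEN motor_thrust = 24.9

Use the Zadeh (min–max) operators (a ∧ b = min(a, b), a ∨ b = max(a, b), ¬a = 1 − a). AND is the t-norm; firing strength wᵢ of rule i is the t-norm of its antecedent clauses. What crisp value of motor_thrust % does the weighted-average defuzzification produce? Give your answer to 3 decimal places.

22.070

R1 (z=25.7): ¬hovering=1−0.44=0.56, ¬breezy=1−0.59=0.41, below=0.39; AND[min(a, b)] → w = 0.39
R2 (z=5.4): ¬calm=1−0.82=0.18, hovering=0.44; AND[min(a, b)] → w = 0.18
R3 (z=24.9): ¬hovering=1−0.44=0.56 → w = 0.56
Weighted average = (0.39·25.7 + 0.18·5.4 + 0.56·24.9) / (0.39 + 0.18 + 0.56)
  = 24.9390 / 1.1300 = 22.070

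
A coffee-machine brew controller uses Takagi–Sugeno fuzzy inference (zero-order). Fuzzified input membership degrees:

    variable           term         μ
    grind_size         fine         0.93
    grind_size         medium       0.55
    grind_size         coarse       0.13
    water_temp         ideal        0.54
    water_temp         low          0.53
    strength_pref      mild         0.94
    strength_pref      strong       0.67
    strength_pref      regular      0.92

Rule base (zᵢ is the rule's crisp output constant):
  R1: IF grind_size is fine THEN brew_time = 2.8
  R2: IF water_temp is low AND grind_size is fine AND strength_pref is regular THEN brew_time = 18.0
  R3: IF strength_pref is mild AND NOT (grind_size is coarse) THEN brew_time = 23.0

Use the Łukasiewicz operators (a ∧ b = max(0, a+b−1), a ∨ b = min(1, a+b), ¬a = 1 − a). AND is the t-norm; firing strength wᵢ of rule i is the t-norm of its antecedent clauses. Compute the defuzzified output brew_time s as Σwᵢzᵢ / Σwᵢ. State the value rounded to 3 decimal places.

13.242

R1 (z=2.8): fine=0.93 → w = 0.93
R2 (z=18.0): low=0.53, fine=0.93, regular=0.92; AND[max(0, a+b−1)] → w = 0.38
R3 (z=23.0): mild=0.94, ¬coarse=1−0.13=0.87; AND[max(0, a+b−1)] → w = 0.81
Weighted average = (0.93·2.8 + 0.38·18.0 + 0.81·23.0) / (0.93 + 0.38 + 0.81)
  = 28.0740 / 2.1200 = 13.242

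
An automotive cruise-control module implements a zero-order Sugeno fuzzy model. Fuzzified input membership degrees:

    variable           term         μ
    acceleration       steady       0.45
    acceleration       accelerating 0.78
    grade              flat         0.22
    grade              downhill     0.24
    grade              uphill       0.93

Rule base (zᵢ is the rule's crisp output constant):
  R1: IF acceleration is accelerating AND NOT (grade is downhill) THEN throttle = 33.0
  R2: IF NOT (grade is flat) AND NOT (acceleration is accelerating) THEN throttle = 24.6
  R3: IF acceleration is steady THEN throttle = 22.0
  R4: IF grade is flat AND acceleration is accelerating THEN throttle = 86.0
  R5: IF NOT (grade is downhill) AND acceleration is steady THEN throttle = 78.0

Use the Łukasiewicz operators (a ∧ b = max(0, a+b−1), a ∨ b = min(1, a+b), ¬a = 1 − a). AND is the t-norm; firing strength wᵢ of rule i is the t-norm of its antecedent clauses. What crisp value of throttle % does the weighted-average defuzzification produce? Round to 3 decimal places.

R1 (z=33.0): accelerating=0.78, ¬downhill=1−0.24=0.76; AND[max(0, a+b−1)] → w = 0.54
R2 (z=24.6): ¬flat=1−0.22=0.78, ¬accelerating=1−0.78=0.22; AND[max(0, a+b−1)] → w = 0.00
R3 (z=22.0): steady=0.45 → w = 0.45
R4 (z=86.0): flat=0.22, accelerating=0.78; AND[max(0, a+b−1)] → w = 0.00
R5 (z=78.0): ¬downhill=1−0.24=0.76, steady=0.45; AND[max(0, a+b−1)] → w = 0.21
Weighted average = (0.54·33.0 + 0.00·24.6 + 0.45·22.0 + 0.00·86.0 + 0.21·78.0) / (0.54 + 0.00 + 0.45 + 0.00 + 0.21)
  = 44.1000 / 1.2000 = 36.750

36.750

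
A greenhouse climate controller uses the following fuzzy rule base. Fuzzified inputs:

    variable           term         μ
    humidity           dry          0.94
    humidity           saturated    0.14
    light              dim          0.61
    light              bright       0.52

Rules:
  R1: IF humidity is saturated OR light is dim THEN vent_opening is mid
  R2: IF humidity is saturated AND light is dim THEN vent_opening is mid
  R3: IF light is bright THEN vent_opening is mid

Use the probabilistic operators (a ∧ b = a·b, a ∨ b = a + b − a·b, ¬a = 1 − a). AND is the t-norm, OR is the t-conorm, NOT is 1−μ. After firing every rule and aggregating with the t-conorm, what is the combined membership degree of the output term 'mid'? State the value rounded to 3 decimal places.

0.853

R1: saturated=0.14, dim=0.61; OR[a + b − a·b] → w = 0.6646
R2: saturated=0.14, dim=0.61; AND[a·b] → w = 0.0854
R3: bright=0.52 → w = 0.5200
Rules with consequent 'mid': {R1, R2, R3} → strengths 0.6646, 0.0854, 0.5200
Aggregate via t-conorm [a + b − a·b]: 0.8528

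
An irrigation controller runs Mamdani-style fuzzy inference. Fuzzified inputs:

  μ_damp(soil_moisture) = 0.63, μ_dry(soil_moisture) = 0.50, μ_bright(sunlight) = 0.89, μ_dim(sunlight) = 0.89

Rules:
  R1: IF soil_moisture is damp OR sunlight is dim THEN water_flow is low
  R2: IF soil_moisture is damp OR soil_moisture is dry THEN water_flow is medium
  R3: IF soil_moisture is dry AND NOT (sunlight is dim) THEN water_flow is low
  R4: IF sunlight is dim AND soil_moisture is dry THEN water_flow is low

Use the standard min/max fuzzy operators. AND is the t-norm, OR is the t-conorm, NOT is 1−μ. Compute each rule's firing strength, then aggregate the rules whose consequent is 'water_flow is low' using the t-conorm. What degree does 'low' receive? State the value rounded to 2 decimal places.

R1: damp=0.63, dim=0.89; OR[max(a, b)] → w = 0.89
R2: damp=0.63, dry=0.50; OR[max(a, b)] → w = 0.63
R3: dry=0.50, ¬dim=1−0.89=0.11; AND[min(a, b)] → w = 0.11
R4: dim=0.89, dry=0.50; AND[min(a, b)] → w = 0.50
Rules with consequent 'low': {R1, R3, R4} → strengths 0.89, 0.11, 0.50
Aggregate via t-conorm [max(a, b)]: 0.89

0.89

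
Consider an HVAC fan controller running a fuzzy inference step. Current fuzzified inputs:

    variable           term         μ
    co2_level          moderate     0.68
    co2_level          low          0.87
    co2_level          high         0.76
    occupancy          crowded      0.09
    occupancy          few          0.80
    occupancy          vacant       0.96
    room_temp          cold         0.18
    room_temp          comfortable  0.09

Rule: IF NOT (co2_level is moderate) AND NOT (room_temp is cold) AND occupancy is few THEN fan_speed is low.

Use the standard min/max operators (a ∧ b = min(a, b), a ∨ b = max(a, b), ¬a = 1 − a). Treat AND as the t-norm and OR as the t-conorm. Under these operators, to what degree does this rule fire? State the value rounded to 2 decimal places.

0.32

firing strength: ¬moderate=1−0.68=0.32, ¬cold=1−0.18=0.82, few=0.80; AND[min(a, b)] → w = 0.32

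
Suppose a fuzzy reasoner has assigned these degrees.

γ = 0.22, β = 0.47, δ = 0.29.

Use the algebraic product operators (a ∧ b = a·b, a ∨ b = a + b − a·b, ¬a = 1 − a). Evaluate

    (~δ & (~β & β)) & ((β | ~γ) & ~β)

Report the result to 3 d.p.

~δ = 1 − 0.2900 = 0.7100
~β = 1 − 0.4700 = 0.5300
~β & β = a·b on (0.5300, 0.4700) = 0.2491
~δ & (~β & β) = a·b on (0.7100, 0.2491) = 0.1769
~γ = 1 − 0.2200 = 0.7800
β | ~γ = a + b − a·b on (0.4700, 0.7800) = 0.8834
~β = 1 − 0.4700 = 0.5300
(β | ~γ) & ~β = a·b on (0.8834, 0.5300) = 0.4682
(~δ & (~β & β)) & ((β | ~γ) & ~β) = a·b on (0.1769, 0.4682) = 0.0828

0.083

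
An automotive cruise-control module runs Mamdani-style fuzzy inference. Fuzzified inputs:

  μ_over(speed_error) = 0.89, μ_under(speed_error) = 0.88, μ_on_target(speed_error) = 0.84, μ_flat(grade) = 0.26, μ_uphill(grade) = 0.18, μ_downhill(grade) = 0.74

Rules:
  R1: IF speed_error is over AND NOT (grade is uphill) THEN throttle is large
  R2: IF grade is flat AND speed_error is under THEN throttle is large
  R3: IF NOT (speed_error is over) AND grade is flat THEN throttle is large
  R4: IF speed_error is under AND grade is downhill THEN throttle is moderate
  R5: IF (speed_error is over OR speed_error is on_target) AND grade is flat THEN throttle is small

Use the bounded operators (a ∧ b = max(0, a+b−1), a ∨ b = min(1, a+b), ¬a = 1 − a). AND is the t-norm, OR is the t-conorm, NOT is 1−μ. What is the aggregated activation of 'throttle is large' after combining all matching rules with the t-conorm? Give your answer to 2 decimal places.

0.85

R1: over=0.89, ¬uphill=1−0.18=0.82; AND[max(0, a+b−1)] → w = 0.71
R2: flat=0.26, under=0.88; AND[max(0, a+b−1)] → w = 0.14
R3: ¬over=1−0.89=0.11, flat=0.26; AND[max(0, a+b−1)] → w = 0.00
R4: under=0.88, downhill=0.74; AND[max(0, a+b−1)] → w = 0.62
R5: (over=0.89 OR on_target=0.84) = 1.00; AND[max(0, a+b−1)] with flat=0.26 → w = 0.26
Rules with consequent 'large': {R1, R2, R3} → strengths 0.71, 0.14, 0.00
Aggregate via t-conorm [min(1, a+b)]: 0.85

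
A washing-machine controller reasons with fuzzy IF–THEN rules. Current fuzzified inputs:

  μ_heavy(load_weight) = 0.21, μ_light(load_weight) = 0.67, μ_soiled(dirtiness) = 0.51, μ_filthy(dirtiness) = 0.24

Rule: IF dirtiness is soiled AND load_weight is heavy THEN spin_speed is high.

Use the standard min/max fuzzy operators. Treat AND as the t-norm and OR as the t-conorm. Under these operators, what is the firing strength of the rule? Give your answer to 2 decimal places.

0.21

firing strength: soiled=0.51, heavy=0.21; AND[min(a, b)] → w = 0.21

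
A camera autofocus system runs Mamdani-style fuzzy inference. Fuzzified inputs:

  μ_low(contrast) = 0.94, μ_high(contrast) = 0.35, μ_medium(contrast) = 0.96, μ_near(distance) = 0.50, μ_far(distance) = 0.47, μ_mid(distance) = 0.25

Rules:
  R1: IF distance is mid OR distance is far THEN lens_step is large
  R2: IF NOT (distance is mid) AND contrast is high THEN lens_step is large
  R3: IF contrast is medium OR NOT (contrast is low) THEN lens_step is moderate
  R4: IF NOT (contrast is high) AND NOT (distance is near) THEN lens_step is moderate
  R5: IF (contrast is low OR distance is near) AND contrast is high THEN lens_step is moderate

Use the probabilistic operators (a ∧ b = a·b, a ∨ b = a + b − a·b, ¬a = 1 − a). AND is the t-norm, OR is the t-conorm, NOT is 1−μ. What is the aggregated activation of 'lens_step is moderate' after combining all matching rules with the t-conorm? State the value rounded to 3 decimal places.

0.983

R1: mid=0.25, far=0.47; OR[a + b − a·b] → w = 0.6025
R2: ¬mid=1−0.25=0.75, high=0.35; AND[a·b] → w = 0.2625
R3: medium=0.96, ¬low=1−0.94=0.06; OR[a + b − a·b] → w = 0.9624
R4: ¬high=1−0.35=0.65, ¬near=1−0.50=0.50; AND[a·b] → w = 0.3250
R5: (low=0.94 OR near=0.50) = 0.9700; AND[a·b] with high=0.35 → w = 0.3395
Rules with consequent 'moderate': {R3, R4, R5} → strengths 0.9624, 0.3250, 0.3395
Aggregate via t-conorm [a + b − a·b]: 0.9832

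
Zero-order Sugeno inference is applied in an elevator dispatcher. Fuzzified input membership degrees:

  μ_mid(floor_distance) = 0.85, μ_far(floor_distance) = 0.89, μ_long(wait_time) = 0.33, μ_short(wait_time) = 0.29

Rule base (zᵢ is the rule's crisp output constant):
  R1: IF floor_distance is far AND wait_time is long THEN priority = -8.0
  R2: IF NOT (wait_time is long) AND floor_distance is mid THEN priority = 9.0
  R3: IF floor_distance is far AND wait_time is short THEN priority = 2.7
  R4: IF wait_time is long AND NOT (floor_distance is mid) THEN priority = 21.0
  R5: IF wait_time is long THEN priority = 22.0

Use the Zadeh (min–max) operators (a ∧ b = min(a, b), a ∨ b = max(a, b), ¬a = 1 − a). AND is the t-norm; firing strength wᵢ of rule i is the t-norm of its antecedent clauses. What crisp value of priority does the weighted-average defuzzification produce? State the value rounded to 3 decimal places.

8.239

R1 (z=-8.0): far=0.89, long=0.33; AND[min(a, b)] → w = 0.33
R2 (z=9.0): ¬long=1−0.33=0.67, mid=0.85; AND[min(a, b)] → w = 0.67
R3 (z=2.7): far=0.89, short=0.29; AND[min(a, b)] → w = 0.29
R4 (z=21.0): long=0.33, ¬mid=1−0.85=0.15; AND[min(a, b)] → w = 0.15
R5 (z=22.0): long=0.33 → w = 0.33
Weighted average = (0.33·-8.0 + 0.67·9.0 + 0.29·2.7 + 0.15·21.0 + 0.33·22.0) / (0.33 + 0.67 + 0.29 + 0.15 + 0.33)
  = 14.5830 / 1.7700 = 8.239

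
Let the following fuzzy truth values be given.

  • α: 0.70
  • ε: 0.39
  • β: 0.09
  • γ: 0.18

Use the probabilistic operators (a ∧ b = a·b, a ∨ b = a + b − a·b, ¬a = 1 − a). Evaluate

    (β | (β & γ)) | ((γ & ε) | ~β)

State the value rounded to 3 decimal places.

0.925

β & γ = a·b on (0.0900, 0.1800) = 0.0162
β | (β & γ) = a + b − a·b on (0.0900, 0.0162) = 0.1047
γ & ε = a·b on (0.1800, 0.3900) = 0.0702
~β = 1 − 0.0900 = 0.9100
(γ & ε) | ~β = a + b − a·b on (0.0702, 0.9100) = 0.9163
(β | (β & γ)) | ((γ & ε) | ~β) = a + b − a·b on (0.1047, 0.9163) = 0.9251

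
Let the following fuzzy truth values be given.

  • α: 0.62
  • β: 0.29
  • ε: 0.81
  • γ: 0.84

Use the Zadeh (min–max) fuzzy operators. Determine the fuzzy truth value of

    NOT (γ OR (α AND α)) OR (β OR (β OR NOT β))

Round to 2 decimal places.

α AND α = min(a, b) on (0.62, 0.62) = 0.62
γ OR (α AND α) = max(a, b) on (0.84, 0.62) = 0.84
NOT (γ OR (α AND α)) = 1 − 0.84 = 0.16
NOT β = 1 − 0.29 = 0.71
β OR NOT β = max(a, b) on (0.29, 0.71) = 0.71
β OR (β OR NOT β) = max(a, b) on (0.29, 0.71) = 0.71
NOT (γ OR (α AND α)) OR (β OR (β OR NOT β)) = max(a, b) on (0.16, 0.71) = 0.71

0.71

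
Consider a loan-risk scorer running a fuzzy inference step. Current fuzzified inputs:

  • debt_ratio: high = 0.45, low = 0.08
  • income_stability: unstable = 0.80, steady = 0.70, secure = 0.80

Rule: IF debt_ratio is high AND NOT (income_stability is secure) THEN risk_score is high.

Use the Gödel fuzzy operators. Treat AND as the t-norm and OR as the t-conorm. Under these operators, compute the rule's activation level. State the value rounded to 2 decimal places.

firing strength: high=0.45, ¬secure=1−0.80=0.20; AND[min(a, b)] → w = 0.20

0.20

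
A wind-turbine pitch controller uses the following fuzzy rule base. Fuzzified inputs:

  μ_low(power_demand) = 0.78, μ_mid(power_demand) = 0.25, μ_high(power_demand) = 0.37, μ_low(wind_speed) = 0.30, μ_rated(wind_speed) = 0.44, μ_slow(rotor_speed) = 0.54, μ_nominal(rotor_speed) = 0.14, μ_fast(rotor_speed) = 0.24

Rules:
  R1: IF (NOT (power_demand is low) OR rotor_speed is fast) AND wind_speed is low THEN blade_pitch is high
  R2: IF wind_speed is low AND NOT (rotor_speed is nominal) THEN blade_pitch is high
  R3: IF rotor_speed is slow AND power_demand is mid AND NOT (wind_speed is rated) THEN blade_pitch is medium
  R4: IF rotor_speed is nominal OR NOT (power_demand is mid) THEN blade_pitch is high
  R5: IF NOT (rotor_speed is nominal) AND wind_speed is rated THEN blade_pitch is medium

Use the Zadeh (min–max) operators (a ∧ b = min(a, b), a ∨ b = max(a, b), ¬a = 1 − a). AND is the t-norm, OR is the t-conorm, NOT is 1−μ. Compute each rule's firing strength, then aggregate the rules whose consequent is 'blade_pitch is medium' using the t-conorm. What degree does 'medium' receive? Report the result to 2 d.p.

R1: (¬low=1−0.78=0.22 OR fast=0.24) = 0.24; AND[min(a, b)] with low=0.30 → w = 0.24
R2: low=0.30, ¬nominal=1−0.14=0.86; AND[min(a, b)] → w = 0.30
R3: slow=0.54, mid=0.25, ¬rated=1−0.44=0.56; AND[min(a, b)] → w = 0.25
R4: nominal=0.14, ¬mid=1−0.25=0.75; OR[max(a, b)] → w = 0.75
R5: ¬nominal=1−0.14=0.86, rated=0.44; AND[min(a, b)] → w = 0.44
Rules with consequent 'medium': {R3, R5} → strengths 0.25, 0.44
Aggregate via t-conorm [max(a, b)]: 0.44

0.44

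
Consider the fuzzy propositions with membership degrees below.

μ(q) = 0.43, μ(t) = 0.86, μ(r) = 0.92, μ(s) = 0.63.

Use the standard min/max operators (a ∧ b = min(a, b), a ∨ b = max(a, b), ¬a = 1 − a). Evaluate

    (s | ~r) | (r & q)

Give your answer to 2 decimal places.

0.63

~r = 1 − 0.92 = 0.08
s | ~r = max(a, b) on (0.63, 0.08) = 0.63
r & q = min(a, b) on (0.92, 0.43) = 0.43
(s | ~r) | (r & q) = max(a, b) on (0.63, 0.43) = 0.63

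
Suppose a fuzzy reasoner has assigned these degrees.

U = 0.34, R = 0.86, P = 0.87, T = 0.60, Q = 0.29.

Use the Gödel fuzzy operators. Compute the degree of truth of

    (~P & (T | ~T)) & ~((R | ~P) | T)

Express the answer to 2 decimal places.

~P = 1 − 0.87 = 0.13
~T = 1 − 0.60 = 0.40
T | ~T = max(a, b) on (0.60, 0.40) = 0.60
~P & (T | ~T) = min(a, b) on (0.13, 0.60) = 0.13
~P = 1 − 0.87 = 0.13
R | ~P = max(a, b) on (0.86, 0.13) = 0.86
(R | ~P) | T = max(a, b) on (0.86, 0.60) = 0.86
~((R | ~P) | T) = 1 − 0.86 = 0.14
(~P & (T | ~T)) & ~((R | ~P) | T) = min(a, b) on (0.13, 0.14) = 0.13

0.13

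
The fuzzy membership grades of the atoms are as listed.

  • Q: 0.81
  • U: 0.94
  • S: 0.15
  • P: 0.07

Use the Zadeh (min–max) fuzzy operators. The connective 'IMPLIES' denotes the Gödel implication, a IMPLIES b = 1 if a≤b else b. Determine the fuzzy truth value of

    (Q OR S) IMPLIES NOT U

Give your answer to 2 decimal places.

Q OR S = max(a, b) on (0.81, 0.15) = 0.81
NOT U = 1 − 0.94 = 0.06
(Q OR S) IMPLIES NOT U  [Gödel: 1 if a≤b else b] with a=0.81, b=0.06 → 0.06

0.06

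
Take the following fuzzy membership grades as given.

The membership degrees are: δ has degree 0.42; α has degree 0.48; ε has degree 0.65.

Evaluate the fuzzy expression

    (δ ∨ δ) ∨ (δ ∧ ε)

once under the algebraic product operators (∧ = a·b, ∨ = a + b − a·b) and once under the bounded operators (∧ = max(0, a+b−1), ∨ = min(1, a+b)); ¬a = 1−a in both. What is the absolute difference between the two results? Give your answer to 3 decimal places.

Under algebraic product:
  δ ∨ δ = a + b − a·b on (0.4200, 0.4200) = 0.6636
  δ ∧ ε = a·b on (0.4200, 0.6500) = 0.2730
  (δ ∨ δ) ∨ (δ ∧ ε) = a + b − a·b on (0.6636, 0.2730) = 0.7554
  → value = 0.7554
Under bounded:
  δ ∨ δ = min(1, a+b) on (0.42, 0.42) = 0.84
  δ ∧ ε = max(0, a+b−1) on (0.42, 0.65) = 0.07
  (δ ∨ δ) ∨ (δ ∧ ε) = min(1, a+b) on (0.84, 0.07) = 0.91
  → value = 0.9100
|0.7554 − 0.9100| = 0.155

0.155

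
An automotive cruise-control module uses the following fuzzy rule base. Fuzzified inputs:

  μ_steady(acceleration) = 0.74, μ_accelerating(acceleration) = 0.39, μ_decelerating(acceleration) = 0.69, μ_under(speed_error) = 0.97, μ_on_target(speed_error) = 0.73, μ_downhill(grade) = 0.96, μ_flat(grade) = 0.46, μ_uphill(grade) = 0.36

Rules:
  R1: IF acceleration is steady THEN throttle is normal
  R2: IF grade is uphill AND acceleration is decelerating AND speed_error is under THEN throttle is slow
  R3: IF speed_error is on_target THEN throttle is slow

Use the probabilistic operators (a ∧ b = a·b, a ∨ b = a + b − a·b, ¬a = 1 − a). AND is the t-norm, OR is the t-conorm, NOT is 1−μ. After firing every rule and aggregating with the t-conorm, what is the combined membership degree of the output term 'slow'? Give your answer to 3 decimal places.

R1: steady=0.74 → w = 0.7400
R2: uphill=0.36, decelerating=0.69, under=0.97; AND[a·b] → w = 0.2409
R3: on_target=0.73 → w = 0.7300
Rules with consequent 'slow': {R2, R3} → strengths 0.2409, 0.7300
Aggregate via t-conorm [a + b − a·b]: 0.7951

0.795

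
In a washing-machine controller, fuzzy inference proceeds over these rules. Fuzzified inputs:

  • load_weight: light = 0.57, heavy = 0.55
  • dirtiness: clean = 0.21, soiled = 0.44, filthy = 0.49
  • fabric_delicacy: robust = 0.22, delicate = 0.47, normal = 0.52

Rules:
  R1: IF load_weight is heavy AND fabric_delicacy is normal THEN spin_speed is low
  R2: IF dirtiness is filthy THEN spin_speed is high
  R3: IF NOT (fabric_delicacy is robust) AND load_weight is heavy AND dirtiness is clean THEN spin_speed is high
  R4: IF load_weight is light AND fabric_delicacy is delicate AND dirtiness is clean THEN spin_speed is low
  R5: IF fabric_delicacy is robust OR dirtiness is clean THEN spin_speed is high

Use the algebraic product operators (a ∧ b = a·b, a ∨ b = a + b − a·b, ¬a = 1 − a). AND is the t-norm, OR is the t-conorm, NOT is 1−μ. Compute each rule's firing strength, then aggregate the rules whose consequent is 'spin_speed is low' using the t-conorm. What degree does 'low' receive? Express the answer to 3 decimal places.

R1: heavy=0.55, normal=0.52; AND[a·b] → w = 0.2860
R2: filthy=0.49 → w = 0.4900
R3: ¬robust=1−0.22=0.78, heavy=0.55, clean=0.21; AND[a·b] → w = 0.0901
R4: light=0.57, delicate=0.47, clean=0.21; AND[a·b] → w = 0.0563
R5: robust=0.22, clean=0.21; OR[a + b − a·b] → w = 0.3838
Rules with consequent 'low': {R1, R4} → strengths 0.2860, 0.0563
Aggregate via t-conorm [a + b − a·b]: 0.3262

0.326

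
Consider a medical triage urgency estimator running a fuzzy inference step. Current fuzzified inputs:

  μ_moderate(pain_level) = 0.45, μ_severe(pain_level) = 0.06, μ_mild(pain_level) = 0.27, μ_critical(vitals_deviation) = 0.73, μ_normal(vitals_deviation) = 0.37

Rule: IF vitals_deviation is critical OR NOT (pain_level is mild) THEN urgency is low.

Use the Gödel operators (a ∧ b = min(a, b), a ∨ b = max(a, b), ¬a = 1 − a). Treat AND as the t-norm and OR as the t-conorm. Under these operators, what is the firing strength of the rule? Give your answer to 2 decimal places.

0.73

firing strength: critical=0.73, ¬mild=1−0.27=0.73; OR[max(a, b)] → w = 0.73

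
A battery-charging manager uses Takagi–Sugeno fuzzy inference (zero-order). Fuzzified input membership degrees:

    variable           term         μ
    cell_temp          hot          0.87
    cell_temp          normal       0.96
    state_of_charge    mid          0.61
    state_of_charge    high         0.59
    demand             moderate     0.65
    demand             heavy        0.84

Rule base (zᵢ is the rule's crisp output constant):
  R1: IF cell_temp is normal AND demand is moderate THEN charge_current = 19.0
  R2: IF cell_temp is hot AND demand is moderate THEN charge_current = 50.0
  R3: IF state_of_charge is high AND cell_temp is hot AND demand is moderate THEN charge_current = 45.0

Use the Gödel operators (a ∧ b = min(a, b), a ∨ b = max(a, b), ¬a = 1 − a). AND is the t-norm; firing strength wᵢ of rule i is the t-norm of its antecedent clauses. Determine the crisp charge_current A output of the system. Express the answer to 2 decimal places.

37.78

R1 (z=19.0): normal=0.96, moderate=0.65; AND[min(a, b)] → w = 0.65
R2 (z=50.0): hot=0.87, moderate=0.65; AND[min(a, b)] → w = 0.65
R3 (z=45.0): high=0.59, hot=0.87, moderate=0.65; AND[min(a, b)] → w = 0.59
Weighted average = (0.65·19.0 + 0.65·50.0 + 0.59·45.0) / (0.65 + 0.65 + 0.59)
  = 71.4000 / 1.8900 = 37.78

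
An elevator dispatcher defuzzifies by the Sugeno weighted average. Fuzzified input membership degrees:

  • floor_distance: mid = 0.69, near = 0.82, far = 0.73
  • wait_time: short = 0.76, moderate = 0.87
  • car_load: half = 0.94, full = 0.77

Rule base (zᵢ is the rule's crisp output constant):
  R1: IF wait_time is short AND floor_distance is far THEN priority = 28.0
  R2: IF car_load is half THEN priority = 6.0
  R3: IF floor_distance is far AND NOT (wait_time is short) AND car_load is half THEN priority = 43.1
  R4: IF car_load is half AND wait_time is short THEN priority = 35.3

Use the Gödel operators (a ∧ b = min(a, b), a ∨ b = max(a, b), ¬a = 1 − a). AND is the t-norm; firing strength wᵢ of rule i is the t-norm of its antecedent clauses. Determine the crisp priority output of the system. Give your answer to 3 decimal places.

23.690

R1 (z=28.0): short=0.76, far=0.73; AND[min(a, b)] → w = 0.73
R2 (z=6.0): half=0.94 → w = 0.94
R3 (z=43.1): far=0.73, ¬short=1−0.76=0.24, half=0.94; AND[min(a, b)] → w = 0.24
R4 (z=35.3): half=0.94, short=0.76; AND[min(a, b)] → w = 0.76
Weighted average = (0.73·28.0 + 0.94·6.0 + 0.24·43.1 + 0.76·35.3) / (0.73 + 0.94 + 0.24 + 0.76)
  = 63.2520 / 2.6700 = 23.690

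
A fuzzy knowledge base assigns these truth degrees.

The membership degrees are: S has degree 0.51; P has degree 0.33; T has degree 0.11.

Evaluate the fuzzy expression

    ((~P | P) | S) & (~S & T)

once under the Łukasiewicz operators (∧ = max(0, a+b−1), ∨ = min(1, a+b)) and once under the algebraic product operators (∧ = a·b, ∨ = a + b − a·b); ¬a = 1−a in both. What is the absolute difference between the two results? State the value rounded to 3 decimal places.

0.048

Under Łukasiewicz:
  ~P = 1 − 0.33 = 0.67
  ~P | P = min(1, a+b) on (0.67, 0.33) = 1.00
  (~P | P) | S = min(1, a+b) on (1.00, 0.51) = 1.00
  ~S = 1 − 0.51 = 0.49
  ~S & T = max(0, a+b−1) on (0.49, 0.11) = 0.00
  ((~P | P) | S) & (~S & T) = max(0, a+b−1) on (1.00, 0.00) = 0.00
  → value = 0.0000
Under algebraic product:
  ~P = 1 − 0.3300 = 0.6700
  ~P | P = a + b − a·b on (0.6700, 0.3300) = 0.7789
  (~P | P) | S = a + b − a·b on (0.7789, 0.5100) = 0.8917
  ~S = 1 − 0.5100 = 0.4900
  ~S & T = a·b on (0.4900, 0.1100) = 0.0539
  ((~P | P) | S) & (~S & T) = a·b on (0.8917, 0.0539) = 0.0481
  → value = 0.0481
|0.0000 − 0.0481| = 0.048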